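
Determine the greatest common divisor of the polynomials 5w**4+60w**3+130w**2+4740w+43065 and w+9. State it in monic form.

w+9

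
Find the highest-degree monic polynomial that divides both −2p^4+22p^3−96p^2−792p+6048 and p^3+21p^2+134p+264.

By polynomial division,
  −2p^4+22p^3−96p^2−792p+6048 = (−2p+64)(p^3+21p^2+134p+264) + (−1172p^2−8840p−10848)
  p^3+21p^2+134p+264 = (−(1/1172)p−3943/343396)(−1172p^2−8840p−10848) + ((1995120/85849)p+11970720/85849)
  −1172p^2−8840p−10848 = (−(25153757/498780)p−9700937/124695)((1995120/85849)p+11970720/85849) + (0)
Last nonzero remainder: (1995120/85849)p+11970720/85849. Dividing through by 1995120/85849 gives the monic gcd p+6.

p+6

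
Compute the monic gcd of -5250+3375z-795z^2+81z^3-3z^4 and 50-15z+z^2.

By polynomial division,
  -3z^4+81z^3-795z^2+3375z-5250 = (-3z^2+36z-105)(z^2-15z+50) + (0)
The last nonzero remainder z^2-15z+50 is already monic.

50-15z+z^2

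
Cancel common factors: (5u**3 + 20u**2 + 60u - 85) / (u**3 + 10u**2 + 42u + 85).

Repeated division with remainder:
  5u**3 + 20u**2 + 60u - 85 = (5)(u**3 + 10u**2 + 42u + 85) + (-30u**2 - 150u - 510)
  u**3 + 10u**2 + 42u + 85 = (-(1/30)u - 1/6)(-30u**2 - 150u - 510) + (0)
Last nonzero remainder: -30u**2 - 150u - 510. Dividing through by -30 gives the monic gcd u**2 + 5u + 17.
Cancel u**2 + 5u + 17 from numerator and denominator to get the reduced form.

(5u - 5)/(u + 5)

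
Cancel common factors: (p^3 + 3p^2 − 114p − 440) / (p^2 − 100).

(p^2 − 7p − 44)/(p − 10)

Apply the Euclidean algorithm:
  p^3 + 3p^2 − 114p − 440 = (p + 3)(p^2 − 100) + (−14p − 140)
  p^2 − 100 = (−(1/14)p + 5/7)(−14p − 140) + (0)
Last nonzero remainder: −14p − 140. Dividing through by −14 gives the monic gcd p + 10.
Cancel p + 10 from numerator and denominator to get the reduced form.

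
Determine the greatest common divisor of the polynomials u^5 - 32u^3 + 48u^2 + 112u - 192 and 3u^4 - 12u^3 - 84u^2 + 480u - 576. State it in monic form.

By polynomial division,
  u^5 - 32u^3 + 48u^2 + 112u - 192 = ((1/3)u + 4/3)(3u^4 - 12u^3 - 84u^2 + 480u - 576) + (12u^3 - 336u + 576)
  3u^4 - 12u^3 - 84u^2 + 480u - 576 = ((1/4)u - 1)(12u^3 - 336u + 576) + (0)
Last nonzero remainder: 12u^3 - 336u + 576. Dividing through by 12 gives the monic gcd u^3 - 28u + 48.

u^3 - 28u + 48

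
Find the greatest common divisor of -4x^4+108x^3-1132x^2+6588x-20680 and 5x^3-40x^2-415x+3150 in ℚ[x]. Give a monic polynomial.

x-10

Euclidean algorithm in ℚ[x]:
  -4x^4+108x^3-1132x^2+6588x-20680 = (-(4/5)x+76/5)(5x^3-40x^2-415x+3150) + (-856x^2+15416x-68560)
  5x^3-40x^2-415x+3150 = (-(5/856)x-5355/91592)(-856x^2+15416x-68560) + ((982800/11449)x-9828000/11449)
  -856x^2+15416x-68560 = (-(1225043/122850)x+9811793/122850)((982800/11449)x-9828000/11449) + (0)
Last nonzero remainder: (982800/11449)x-9828000/11449. Dividing through by 982800/11449 gives the monic gcd x-10.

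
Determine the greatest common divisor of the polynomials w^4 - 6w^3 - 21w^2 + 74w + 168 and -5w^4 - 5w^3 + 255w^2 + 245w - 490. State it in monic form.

w^2 - 5w - 14

Repeated division with remainder:
  w^4 - 6w^3 - 21w^2 + 74w + 168 = (-1/5)(-5w^4 - 5w^3 + 255w^2 + 245w - 490) + (-7w^3 + 30w^2 + 123w + 70)
  -5w^4 - 5w^3 + 255w^2 + 245w - 490 = ((5/7)w + 185/49)(-7w^3 + 30w^2 + 123w + 70) + ((2640/49)w^2 - (13200/49)w - 5280/7)
  -7w^3 + 30w^2 + 123w + 70 = (-(343/2640)w - 49/528)((2640/49)w^2 - (13200/49)w - 5280/7) + (0)
Last nonzero remainder: (2640/49)w^2 - (13200/49)w - 5280/7. Dividing through by 2640/49 gives the monic gcd w^2 - 5w - 14.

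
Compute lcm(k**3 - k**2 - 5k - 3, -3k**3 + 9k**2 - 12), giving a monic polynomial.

k**5 - 5k**4 + 3k**3 + 13k**2 - 8k - 12

By polynomial division,
  k**3 - k**2 - 5k - 3 = (-1/3)(-3k**3 + 9k**2 - 12) + (2k**2 - 5k - 7)
  -3k**3 + 9k**2 - 12 = (-(3/2)k + 3/4)(2k**2 - 5k - 7) + (-(27/4)k - 27/4)
  2k**2 - 5k - 7 = (-(8/27)k + 28/27)(-(27/4)k - 27/4) + (0)
Last nonzero remainder: -(27/4)k - 27/4. Dividing through by -27/4 gives the monic gcd k + 1.
Then lcm(f, g) = f·g / gcd(f, g); expanding and making the result monic gives the answer.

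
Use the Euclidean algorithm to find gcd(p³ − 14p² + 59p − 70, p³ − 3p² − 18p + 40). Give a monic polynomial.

p² − 7p + 10

Euclidean algorithm in ℚ[p]:
  p³ − 14p² + 59p − 70 = (p³ − 3p² − 18p + 40) + (−11p² + 77p − 110)
  p³ − 3p² − 18p + 40 = (−(1/11)p − 4/11)(−11p² + 77p − 110) + (0)
Last nonzero remainder: −11p² + 77p − 110. Dividing through by −11 gives the monic gcd p² − 7p + 10.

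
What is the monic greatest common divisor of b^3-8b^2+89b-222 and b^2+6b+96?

1

Apply the Euclidean algorithm:
  b^3-8b^2+89b-222 = (b-14)(b^2+6b+96) + (77b+1122)
  b^2+6b+96 = ((1/77)b-60/539)(77b+1122) + (10824/49)
  77b+1122 = ((343/984)b+833/164)(10824/49) + (0)
The last nonzero remainder is the constant 10824/49, so the polynomials are coprime and gcd = 1.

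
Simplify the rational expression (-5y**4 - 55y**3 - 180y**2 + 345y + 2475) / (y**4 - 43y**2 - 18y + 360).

(-5y**2 - 45y - 165)/(y**2 - 2y - 24)

Apply the Euclidean algorithm:
  -5y**4 - 55y**3 - 180y**2 + 345y + 2475 = (-5)(y**4 - 43y**2 - 18y + 360) + (-55y**3 - 395y**2 + 255y + 4275)
  y**4 - 43y**2 - 18y + 360 = (-(1/55)y + 79/605)(-55y**3 - 395y**2 + 255y + 4275) + ((1599/121)y**2 + (3198/121)y - 23985/121)
  -55y**3 - 395y**2 + 255y + 4275 = (-(6655/1599)y - 11495/533)((1599/121)y**2 + (3198/121)y - 23985/121) + (0)
Last nonzero remainder: (1599/121)y**2 + (3198/121)y - 23985/121. Dividing through by 1599/121 gives the monic gcd y**2 + 2y - 15.
Cancel y**2 + 2y - 15 from numerator and denominator to get the reduced form.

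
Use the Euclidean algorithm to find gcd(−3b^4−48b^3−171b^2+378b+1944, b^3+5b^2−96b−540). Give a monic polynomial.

b^2+15b+54

Apply the Euclidean algorithm:
  −3b^4−48b^3−171b^2+378b+1944 = (−3b−33)(b^3+5b^2−96b−540) + (−294b^2−4410b−15876)
  b^3+5b^2−96b−540 = (−(1/294)b+5/147)(−294b^2−4410b−15876) + (0)
Last nonzero remainder: −294b^2−4410b−15876. Dividing through by −294 gives the monic gcd b^2+15b+54.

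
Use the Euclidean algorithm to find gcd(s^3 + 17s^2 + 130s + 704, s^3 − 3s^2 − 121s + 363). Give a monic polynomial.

Apply the Euclidean algorithm:
  s^3 + 17s^2 + 130s + 704 = (s^3 − 3s^2 − 121s + 363) + (20s^2 + 251s + 341)
  s^3 − 3s^2 − 121s + 363 = ((1/20)s − 311/400)(20s^2 + 251s + 341) + ((22841/400)s + 251251/400)
  20s^2 + 251s + 341 = ((8000/22841)s + 12400/22841)((22841/400)s + 251251/400) + (0)
Last nonzero remainder: (22841/400)s + 251251/400. Dividing through by 22841/400 gives the monic gcd s + 11.

s + 11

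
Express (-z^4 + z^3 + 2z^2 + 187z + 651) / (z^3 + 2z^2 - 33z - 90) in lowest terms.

Euclidean algorithm in ℚ[z]:
  -z^4 + z^3 + 2z^2 + 187z + 651 = (-z + 3)(z^3 + 2z^2 - 33z - 90) + (-37z^2 + 196z + 921)
  z^3 + 2z^2 - 33z - 90 = (-(1/37)z - 270/1369)(-37z^2 + 196z + 921) + ((41820/1369)z + 125460/1369)
  -37z^2 + 196z + 921 = (-(50653/41820)z + 420283/41820)((41820/1369)z + 125460/1369) + (0)
Last nonzero remainder: (41820/1369)z + 125460/1369. Dividing through by 41820/1369 gives the monic gcd z + 3.
Cancel z + 3 from numerator and denominator to get the reduced form.

(-z^3 + 4z^2 - 10z + 217)/(z^2 - z - 30)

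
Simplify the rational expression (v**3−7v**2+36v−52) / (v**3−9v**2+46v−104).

(v−2)/(v−4)

Apply the Euclidean algorithm:
  v**3−7v**2+36v−52 = (v**3−9v**2+46v−104) + (2v**2−10v+52)
  v**3−9v**2+46v−104 = ((1/2)v−2)(2v**2−10v+52) + (0)
Last nonzero remainder: 2v**2−10v+52. Dividing through by 2 gives the monic gcd v**2−5v+26.
Cancel v**2−5v+26 from numerator and denominator to get the reduced form.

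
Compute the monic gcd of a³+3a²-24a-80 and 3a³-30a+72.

By polynomial division,
  a³+3a²-24a-80 = (1/3)(3a³-30a+72) + (3a²-14a-104)
  3a³-30a+72 = (a+14/3)(3a²-14a-104) + ((418/3)a+1672/3)
  3a²-14a-104 = ((9/418)a-39/209)((418/3)a+1672/3) + (0)
Last nonzero remainder: (418/3)a+1672/3. Dividing through by 418/3 gives the monic gcd a+4.

a+4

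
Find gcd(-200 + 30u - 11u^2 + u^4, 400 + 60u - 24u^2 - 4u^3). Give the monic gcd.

-20 + u + u^2

Euclidean algorithm in ℚ[u]:
  u^4 - 11u^2 + 30u - 200 = (-(1/4)u + 3/2)(-4u^3 - 24u^2 + 60u + 400) + (40u^2 + 40u - 800)
  -4u^3 - 24u^2 + 60u + 400 = (-(1/10)u - 1/2)(40u^2 + 40u - 800) + (0)
Last nonzero remainder: 40u^2 + 40u - 800. Dividing through by 40 gives the monic gcd u^2 + u - 20.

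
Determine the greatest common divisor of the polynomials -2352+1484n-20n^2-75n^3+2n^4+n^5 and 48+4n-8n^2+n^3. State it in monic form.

Apply the Euclidean algorithm:
  n^5+2n^4-75n^3-20n^2+1484n-2352 = (n^2+10n+1)(n^3-8n^2+4n+48) + (-100n^2+1000n-2400)
  n^3-8n^2+4n+48 = (-(1/100)n-1/50)(-100n^2+1000n-2400) + (0)
Last nonzero remainder: -100n^2+1000n-2400. Dividing through by -100 gives the monic gcd n^2-10n+24.

24-10n+n^2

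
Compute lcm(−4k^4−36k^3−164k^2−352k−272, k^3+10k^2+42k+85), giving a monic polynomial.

Apply the Euclidean algorithm:
  −4k^4−36k^3−164k^2−352k−272 = (−4k+4)(k^3+10k^2+42k+85) + (−36k^2−180k−612)
  k^3+10k^2+42k+85 = (−(1/36)k−5/36)(−36k^2−180k−612) + (0)
Last nonzero remainder: −36k^2−180k−612. Dividing through by −36 gives the monic gcd k^2+5k+17.
Then lcm(f, g) = f·g / gcd(f, g); expanding and making the result monic gives the answer.

k^5+14k^4+86k^3+293k^2+508k+340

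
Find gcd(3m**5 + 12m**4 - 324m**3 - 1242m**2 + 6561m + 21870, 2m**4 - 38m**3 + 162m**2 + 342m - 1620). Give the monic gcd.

Euclidean algorithm in ℚ[m]:
  3m**5 + 12m**4 - 324m**3 - 1242m**2 + 6561m + 21870 = ((3/2)m + 69/2)(2m**4 - 38m**3 + 162m**2 + 342m - 1620) + (744m**3 - 7344m**2 - 2808m + 77760)
  2m**4 - 38m**3 + 162m**2 + 342m - 1620 = ((1/372)m - 283/11532)(744m**3 - 7344m**2 - 2808m + 77760) + (-(10260/961)m**2 + (61560/961)m + 277020/961)
  744m**3 - 7344m**2 - 2808m + 77760 = (-(59582/855)m + 15376/57)(-(10260/961)m**2 + (61560/961)m + 277020/961) + (0)
Last nonzero remainder: -(10260/961)m**2 + (61560/961)m + 277020/961. Dividing through by -10260/961 gives the monic gcd m**2 - 6m - 27.

m**2 - 6m - 27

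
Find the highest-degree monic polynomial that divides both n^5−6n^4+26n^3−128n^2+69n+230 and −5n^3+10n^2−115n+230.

Apply the Euclidean algorithm:
  n^5−6n^4+26n^3−128n^2+69n+230 = (−(1/5)n^2+(4/5)n+1)(−5n^3+10n^2−115n+230) + (0)
Last nonzero remainder: −5n^3+10n^2−115n+230. Dividing through by −5 gives the monic gcd n^3−2n^2+23n−46.

n^3−2n^2+23n−46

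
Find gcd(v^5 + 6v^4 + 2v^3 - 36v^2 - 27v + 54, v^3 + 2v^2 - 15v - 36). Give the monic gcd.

Euclidean algorithm in ℚ[v]:
  v^5 + 6v^4 + 2v^3 - 36v^2 - 27v + 54 = (v^2 + 4v + 9)(v^3 + 2v^2 - 15v - 36) + (42v^2 + 252v + 378)
  v^3 + 2v^2 - 15v - 36 = ((1/42)v - 2/21)(42v^2 + 252v + 378) + (0)
Last nonzero remainder: 42v^2 + 252v + 378. Dividing through by 42 gives the monic gcd v^2 + 6v + 9.

v^2 + 6v + 9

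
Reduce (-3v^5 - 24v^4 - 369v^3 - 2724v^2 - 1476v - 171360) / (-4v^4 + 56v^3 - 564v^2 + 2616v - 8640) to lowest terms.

By polynomial division,
  -3v^5 - 24v^4 - 369v^3 - 2724v^2 - 1476v - 171360 = ((3/4)v + 33/2)(-4v^4 + 56v^3 - 564v^2 + 2616v - 8640) + (-870v^3 + 4620v^2 - 38160v - 28800)
  -4v^4 + 56v^3 - 564v^2 + 2616v - 8640 = ((2/435)v - 168/4205)(-870v^3 + 4620v^2 - 38160v - 28800) + (-(171540/841)v^2 + (1029240/841)v - 8233920/841)
  -870v^3 + 4620v^2 - 38160v - 28800 = ((24389/5718)v + 8410/2859)(-(171540/841)v^2 + (1029240/841)v - 8233920/841) + (0)
Last nonzero remainder: -(171540/841)v^2 + (1029240/841)v - 8233920/841. Dividing through by -171540/841 gives the monic gcd v^2 - 6v + 48.
Cancel v^2 - 6v + 48 from numerator and denominator to get the reduced form.

(3v^3 + 42v^2 + 477v + 3570)/(4v^2 - 32v + 180)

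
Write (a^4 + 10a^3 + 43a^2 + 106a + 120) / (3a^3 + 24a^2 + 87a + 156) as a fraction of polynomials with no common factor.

Euclidean algorithm in ℚ[a]:
  a^4 + 10a^3 + 43a^2 + 106a + 120 = ((1/3)a + 2/3)(3a^3 + 24a^2 + 87a + 156) + (−2a^2 − 4a + 16)
  3a^3 + 24a^2 + 87a + 156 = (−(3/2)a − 9)(−2a^2 − 4a + 16) + (75a + 300)
  −2a^2 − 4a + 16 = (−(2/75)a + 4/75)(75a + 300) + (0)
Last nonzero remainder: 75a + 300. Dividing through by 75 gives the monic gcd a + 4.
Cancel a + 4 from numerator and denominator to get the reduced form.

(a^3 + 6a^2 + 19a + 30)/(3a^2 + 12a + 39)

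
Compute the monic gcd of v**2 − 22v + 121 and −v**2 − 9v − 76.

By polynomial division,
  v**2 − 22v + 121 = (−1)(−v**2 − 9v − 76) + (−31v + 45)
  −v**2 − 9v − 76 = ((1/31)v + 324/961)(−31v + 45) + (−87616/961)
  −31v + 45 = ((29791/87616)v − 43245/87616)(−87616/961) + (0)
The last nonzero remainder is the constant −87616/961, so the polynomials are coprime and gcd = 1.

1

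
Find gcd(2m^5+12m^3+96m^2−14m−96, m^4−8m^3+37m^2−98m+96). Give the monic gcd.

By polynomial division,
  2m^5+12m^3+96m^2−14m−96 = (2m+16)(m^4−8m^3+37m^2−98m+96) + (66m^3−300m^2+1362m−1632)
  m^4−8m^3+37m^2−98m+96 = ((1/66)m−19/363)(66m^3−300m^2+1362m−1632) + ((80/121)m^2−(240/121)m+1280/121)
  66m^3−300m^2+1362m−1632 = ((3993/40)m−6171/40)((80/121)m^2−(240/121)m+1280/121) + (0)
Last nonzero remainder: (80/121)m^2−(240/121)m+1280/121. Dividing through by 80/121 gives the monic gcd m^2−3m+16.

m^2−3m+16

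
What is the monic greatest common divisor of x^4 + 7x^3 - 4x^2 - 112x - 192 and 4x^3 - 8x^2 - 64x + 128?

Apply the Euclidean algorithm:
  x^4 + 7x^3 - 4x^2 - 112x - 192 = ((1/4)x + 9/4)(4x^3 - 8x^2 - 64x + 128) + (30x^2 - 480)
  4x^3 - 8x^2 - 64x + 128 = ((2/15)x - 4/15)(30x^2 - 480) + (0)
Last nonzero remainder: 30x^2 - 480. Dividing through by 30 gives the monic gcd x^2 - 16.

x^2 - 16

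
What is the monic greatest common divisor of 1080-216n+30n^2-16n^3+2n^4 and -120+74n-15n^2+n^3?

30-11n+n^2

Repeated division with remainder:
  2n^4-16n^3+30n^2-216n+1080 = (2n+14)(n^3-15n^2+74n-120) + (92n^2-1012n+2760)
  n^3-15n^2+74n-120 = ((1/92)n-1/23)(92n^2-1012n+2760) + (0)
Last nonzero remainder: 92n^2-1012n+2760. Dividing through by 92 gives the monic gcd n^2-11n+30.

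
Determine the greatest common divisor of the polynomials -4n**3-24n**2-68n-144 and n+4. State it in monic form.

n+4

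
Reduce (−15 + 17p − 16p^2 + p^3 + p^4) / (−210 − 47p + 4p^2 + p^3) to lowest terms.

Euclidean algorithm in ℚ[p]:
  p^4 + p^3 − 16p^2 + 17p − 15 = (p − 3)(p^3 + 4p^2 − 47p − 210) + (43p^2 + 86p − 645)
  p^3 + 4p^2 − 47p − 210 = ((1/43)p + 2/43)(43p^2 + 86p − 645) + (−36p − 180)
  43p^2 + 86p − 645 = (−(43/36)p + 43/12)(−36p − 180) + (0)
Last nonzero remainder: −36p − 180. Dividing through by −36 gives the monic gcd p + 5.
Cancel p + 5 from numerator and denominator to get the reduced form.

(−3 + 4p − 4p^2 + p^3)/(−42 − p + p^2)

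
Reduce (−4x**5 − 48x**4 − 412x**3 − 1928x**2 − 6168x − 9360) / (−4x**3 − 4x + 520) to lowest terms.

(x**3 + 7x**2 + 42x + 90)/(x − 5)

Apply the Euclidean algorithm:
  −4x**5 − 48x**4 − 412x**3 − 1928x**2 − 6168x − 9360 = (x**2 + 12x + 102)(−4x**3 − 4x + 520) + (−2400x**2 − 12000x − 62400)
  −4x**3 − 4x + 520 = ((1/600)x − 1/120)(−2400x**2 − 12000x − 62400) + (0)
Last nonzero remainder: −2400x**2 − 12000x − 62400. Dividing through by −2400 gives the monic gcd x**2 + 5x + 26.
Cancel x**2 + 5x + 26 from numerator and denominator to get the reduced form.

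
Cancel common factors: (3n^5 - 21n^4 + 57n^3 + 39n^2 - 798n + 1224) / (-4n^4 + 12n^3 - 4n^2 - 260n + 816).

(-3n^3 + 9n^2 + 30n - 72)/(4n^2 + 4n - 48)

Apply the Euclidean algorithm:
  3n^5 - 21n^4 + 57n^3 + 39n^2 - 798n + 1224 = (-(3/4)n + 3)(-4n^4 + 12n^3 - 4n^2 - 260n + 816) + (18n^3 - 144n^2 + 594n - 1224)
  -4n^4 + 12n^3 - 4n^2 - 260n + 816 = (-(2/9)n - 10/9)(18n^3 - 144n^2 + 594n - 1224) + (-32n^2 + 128n - 544)
  18n^3 - 144n^2 + 594n - 1224 = (-(9/16)n + 9/4)(-32n^2 + 128n - 544) + (0)
Last nonzero remainder: -32n^2 + 128n - 544. Dividing through by -32 gives the monic gcd n^2 - 4n + 17.
Cancel n^2 - 4n + 17 from numerator and denominator to get the reduced form.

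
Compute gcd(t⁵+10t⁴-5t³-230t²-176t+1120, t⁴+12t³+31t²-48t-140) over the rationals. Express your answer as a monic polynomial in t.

Apply the Euclidean algorithm:
  t⁵+10t⁴-5t³-230t²-176t+1120 = (t-2)(t⁴+12t³+31t²-48t-140) + (-12t³-120t²-132t+840)
  t⁴+12t³+31t²-48t-140 = (-(1/12)t-1/6)(-12t³-120t²-132t+840) + (0)
Last nonzero remainder: -12t³-120t²-132t+840. Dividing through by -12 gives the monic gcd t³+10t²+11t-70.

t³+10t²+11t-70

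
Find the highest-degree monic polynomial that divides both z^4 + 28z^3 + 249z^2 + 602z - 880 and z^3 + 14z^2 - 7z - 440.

z^2 + 19z + 88

By polynomial division,
  z^4 + 28z^3 + 249z^2 + 602z - 880 = (z + 14)(z^3 + 14z^2 - 7z - 440) + (60z^2 + 1140z + 5280)
  z^3 + 14z^2 - 7z - 440 = ((1/60)z - 1/12)(60z^2 + 1140z + 5280) + (0)
Last nonzero remainder: 60z^2 + 1140z + 5280. Dividing through by 60 gives the monic gcd z^2 + 19z + 88.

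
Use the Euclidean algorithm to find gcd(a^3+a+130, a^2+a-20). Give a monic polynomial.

Repeated division with remainder:
  a^3+a+130 = (a-1)(a^2+a-20) + (22a+110)
  a^2+a-20 = ((1/22)a-2/11)(22a+110) + (0)
Last nonzero remainder: 22a+110. Dividing through by 22 gives the monic gcd a+5.

a+5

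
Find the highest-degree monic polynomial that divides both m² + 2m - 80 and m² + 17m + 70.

m + 10

By polynomial division,
  m² + 2m - 80 = (m² + 17m + 70) + (-15m - 150)
  m² + 17m + 70 = (-(1/15)m - 7/15)(-15m - 150) + (0)
Last nonzero remainder: -15m - 150. Dividing through by -15 gives the monic gcd m + 10.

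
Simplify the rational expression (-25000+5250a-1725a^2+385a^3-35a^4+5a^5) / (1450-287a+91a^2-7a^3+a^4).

Euclidean algorithm in ℚ[a]:
  5a^5-35a^4+385a^3-1725a^2+5250a-25000 = (5a)(a^4-7a^3+91a^2-287a+1450) + (-70a^3-290a^2-2000a-25000)
  a^4-7a^3+91a^2-287a+1450 = (-(1/70)a+39/245)(-70a^3-290a^2-2000a-25000) + ((5321/49)a^2-(15963/49)a+266050/49)
  -70a^3-290a^2-2000a-25000 = (-(3430/5321)a-24500/5321)((5321/49)a^2-(15963/49)a+266050/49) + (0)
Last nonzero remainder: (5321/49)a^2-(15963/49)a+266050/49. Dividing through by 5321/49 gives the monic gcd a^2-3a+50.
Cancel a^2-3a+50 from numerator and denominator to get the reduced form.

(-500+75a-20a^2+5a^3)/(29-4a+a^2)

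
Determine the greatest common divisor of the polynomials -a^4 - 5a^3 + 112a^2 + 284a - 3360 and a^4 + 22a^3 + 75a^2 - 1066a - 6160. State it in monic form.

a^3 + 11a^2 - 46a - 560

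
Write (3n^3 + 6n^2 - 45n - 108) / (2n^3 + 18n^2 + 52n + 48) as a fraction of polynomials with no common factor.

Repeated division with remainder:
  3n^3 + 6n^2 - 45n - 108 = (3/2)(2n^3 + 18n^2 + 52n + 48) + (-21n^2 - 123n - 180)
  2n^3 + 18n^2 + 52n + 48 = (-(2/21)n - 44/147)(-21n^2 - 123n - 180) + (-(96/49)n - 288/49)
  -21n^2 - 123n - 180 = ((343/32)n + 245/8)(-(96/49)n - 288/49) + (0)
Last nonzero remainder: -(96/49)n - 288/49. Dividing through by -96/49 gives the monic gcd n + 3.
Cancel n + 3 from numerator and denominator to get the reduced form.

(3n^2 - 3n - 36)/(2n^2 + 12n + 16)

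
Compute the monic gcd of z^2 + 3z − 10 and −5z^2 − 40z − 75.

Apply the Euclidean algorithm:
  z^2 + 3z − 10 = (−1/5)(−5z^2 − 40z − 75) + (−5z − 25)
  −5z^2 − 40z − 75 = (z + 3)(−5z − 25) + (0)
Last nonzero remainder: −5z − 25. Dividing through by −5 gives the monic gcd z + 5.

z + 5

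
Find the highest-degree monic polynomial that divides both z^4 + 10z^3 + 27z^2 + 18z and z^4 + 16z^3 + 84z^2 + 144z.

Repeated division with remainder:
  z^4 + 10z^3 + 27z^2 + 18z = (z^4 + 16z^3 + 84z^2 + 144z) + (−6z^3 − 57z^2 − 126z)
  z^4 + 16z^3 + 84z^2 + 144z = (−(1/6)z − 13/12)(−6z^3 − 57z^2 − 126z) + ((5/4)z^2 + (15/2)z)
  −6z^3 − 57z^2 − 126z = (−(24/5)z − 84/5)((5/4)z^2 + (15/2)z) + (0)
Last nonzero remainder: (5/4)z^2 + (15/2)z. Dividing through by 5/4 gives the monic gcd z^2 + 6z.

z^2 + 6z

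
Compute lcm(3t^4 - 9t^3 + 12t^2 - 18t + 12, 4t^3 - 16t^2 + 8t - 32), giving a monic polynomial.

Apply the Euclidean algorithm:
  3t^4 - 9t^3 + 12t^2 - 18t + 12 = ((3/4)t + 3/4)(4t^3 - 16t^2 + 8t - 32) + (18t^2 + 36)
  4t^3 - 16t^2 + 8t - 32 = ((2/9)t - 8/9)(18t^2 + 36) + (0)
Last nonzero remainder: 18t^2 + 36. Dividing through by 18 gives the monic gcd t^2 + 2.
Then lcm(f, g) = f·g / gcd(f, g); expanding and making the result monic gives the answer.

t^5 - 7t^4 + 16t^3 - 22t^2 + 28t - 16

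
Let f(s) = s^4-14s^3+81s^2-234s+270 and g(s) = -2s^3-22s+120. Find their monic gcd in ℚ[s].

Apply the Euclidean algorithm:
  s^4-14s^3+81s^2-234s+270 = (-(1/2)s+7)(-2s^3-22s+120) + (70s^2-20s-570)
  -2s^3-22s+120 = (-(1/35)s-2/245)(70s^2-20s-570) + (-(1884/49)s+5652/49)
  70s^2-20s-570 = (-(1715/942)s-4655/942)(-(1884/49)s+5652/49) + (0)
Last nonzero remainder: -(1884/49)s+5652/49. Dividing through by -1884/49 gives the monic gcd s-3.

s-3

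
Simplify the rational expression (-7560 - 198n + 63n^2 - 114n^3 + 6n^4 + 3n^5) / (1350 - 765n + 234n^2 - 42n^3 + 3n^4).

Euclidean algorithm in ℚ[n]:
  3n^5 + 6n^4 - 114n^3 + 63n^2 - 198n - 7560 = (n + 16)(3n^4 - 42n^3 + 234n^2 - 765n + 1350) + (324n^3 - 2916n^2 + 10692n - 29160)
  3n^4 - 42n^3 + 234n^2 - 765n + 1350 = ((1/108)n - 5/108)(324n^3 - 2916n^2 + 10692n - 29160) + (0)
Last nonzero remainder: 324n^3 - 2916n^2 + 10692n - 29160. Dividing through by 324 gives the monic gcd n^3 - 9n^2 + 33n - 90.
Cancel n^3 - 9n^2 + 33n - 90 from numerator and denominator to get the reduced form.

(28 + 11n + n^2)/(-5 + n)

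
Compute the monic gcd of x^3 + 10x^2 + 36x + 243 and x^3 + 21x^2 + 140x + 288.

x + 9

Euclidean algorithm in ℚ[x]:
  x^3 + 10x^2 + 36x + 243 = (x^3 + 21x^2 + 140x + 288) + (−11x^2 − 104x − 45)
  x^3 + 21x^2 + 140x + 288 = (−(1/11)x − 127/121)(−11x^2 − 104x − 45) + ((3237/121)x + 29133/121)
  −11x^2 − 104x − 45 = (−(1331/3237)x − 605/3237)((3237/121)x + 29133/121) + (0)
Last nonzero remainder: (3237/121)x + 29133/121. Dividing through by 3237/121 gives the monic gcd x + 9.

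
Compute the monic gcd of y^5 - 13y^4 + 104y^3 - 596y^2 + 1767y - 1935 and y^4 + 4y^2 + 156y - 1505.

Euclidean algorithm in ℚ[y]:
  y^5 - 13y^4 + 104y^3 - 596y^2 + 1767y - 1935 = (y - 13)(y^4 + 4y^2 + 156y - 1505) + (100y^3 - 700y^2 + 5300y - 21500)
  y^4 + 4y^2 + 156y - 1505 = ((1/100)y + 7/100)(100y^3 - 700y^2 + 5300y - 21500) + (0)
Last nonzero remainder: 100y^3 - 700y^2 + 5300y - 21500. Dividing through by 100 gives the monic gcd y^3 - 7y^2 + 53y - 215.

y^3 - 7y^2 + 53y - 215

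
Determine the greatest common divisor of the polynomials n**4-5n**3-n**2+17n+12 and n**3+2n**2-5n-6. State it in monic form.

Euclidean algorithm in ℚ[n]:
  n**4-5n**3-n**2+17n+12 = (n-7)(n**3+2n**2-5n-6) + (18n**2-12n-30)
  n**3+2n**2-5n-6 = ((1/18)n+4/27)(18n**2-12n-30) + (-(14/9)n-14/9)
  18n**2-12n-30 = (-(81/7)n+135/7)(-(14/9)n-14/9) + (0)
Last nonzero remainder: -(14/9)n-14/9. Dividing through by -14/9 gives the monic gcd n+1.

n+1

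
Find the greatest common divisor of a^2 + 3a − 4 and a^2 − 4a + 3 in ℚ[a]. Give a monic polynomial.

a − 1

Repeated division with remainder:
  a^2 + 3a − 4 = (a^2 − 4a + 3) + (7a − 7)
  a^2 − 4a + 3 = ((1/7)a − 3/7)(7a − 7) + (0)
Last nonzero remainder: 7a − 7. Dividing through by 7 gives the monic gcd a − 1.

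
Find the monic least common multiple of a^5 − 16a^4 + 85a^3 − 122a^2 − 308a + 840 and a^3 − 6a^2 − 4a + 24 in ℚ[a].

a^6 − 18a^5 + 117a^4 − 292a^3 − 64a^2 + 1456a − 1680

Euclidean algorithm in ℚ[a]:
  a^5 − 16a^4 + 85a^3 − 122a^2 − 308a + 840 = (a^2 − 10a + 29)(a^3 − 6a^2 − 4a + 24) + (−12a^2 + 48a + 144)
  a^3 − 6a^2 − 4a + 24 = (−(1/12)a + 1/6)(−12a^2 + 48a + 144) + (0)
Last nonzero remainder: −12a^2 + 48a + 144. Dividing through by −12 gives the monic gcd a^2 − 4a − 12.
Then lcm(f, g) = f·g / gcd(f, g); expanding and making the result monic gives the answer.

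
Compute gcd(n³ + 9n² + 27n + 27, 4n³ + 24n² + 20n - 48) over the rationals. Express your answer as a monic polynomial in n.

n + 3

By polynomial division,
  n³ + 9n² + 27n + 27 = (1/4)(4n³ + 24n² + 20n - 48) + (3n² + 22n + 39)
  4n³ + 24n² + 20n - 48 = ((4/3)n - 16/9)(3n² + 22n + 39) + ((64/9)n + 64/3)
  3n² + 22n + 39 = ((27/64)n + 117/64)((64/9)n + 64/3) + (0)
Last nonzero remainder: (64/9)n + 64/3. Dividing through by 64/9 gives the monic gcd n + 3.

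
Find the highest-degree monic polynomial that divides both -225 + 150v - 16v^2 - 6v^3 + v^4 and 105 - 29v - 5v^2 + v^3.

-15 + 2v + v^2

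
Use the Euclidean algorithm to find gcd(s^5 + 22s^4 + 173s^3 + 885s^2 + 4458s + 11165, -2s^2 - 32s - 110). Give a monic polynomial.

s^2 + 16s + 55

Euclidean algorithm in ℚ[s]:
  s^5 + 22s^4 + 173s^3 + 885s^2 + 4458s + 11165 = (-(1/2)s^3 - 3s^2 - 11s - 203/2)(-2s^2 - 32s - 110) + (0)
Last nonzero remainder: -2s^2 - 32s - 110. Dividing through by -2 gives the monic gcd s^2 + 16s + 55.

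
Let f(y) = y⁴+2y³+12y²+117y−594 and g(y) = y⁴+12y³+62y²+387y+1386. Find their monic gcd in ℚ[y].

y³+5y²+27y+198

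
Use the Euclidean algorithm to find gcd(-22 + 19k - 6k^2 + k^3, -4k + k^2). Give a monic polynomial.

1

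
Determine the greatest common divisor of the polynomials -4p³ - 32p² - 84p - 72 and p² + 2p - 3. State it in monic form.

p + 3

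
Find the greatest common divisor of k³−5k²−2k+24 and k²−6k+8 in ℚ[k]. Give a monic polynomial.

Apply the Euclidean algorithm:
  k³−5k²−2k+24 = (k+1)(k²−6k+8) + (−4k+16)
  k²−6k+8 = (−(1/4)k+1/2)(−4k+16) + (0)
Last nonzero remainder: −4k+16. Dividing through by −4 gives the monic gcd k−4.

k−4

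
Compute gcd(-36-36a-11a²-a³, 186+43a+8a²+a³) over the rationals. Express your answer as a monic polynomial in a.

6+a

Apply the Euclidean algorithm:
  -a³-11a²-36a-36 = (-1)(a³+8a²+43a+186) + (-3a²+7a+150)
  a³+8a²+43a+186 = (-(1/3)a-31/9)(-3a²+7a+150) + ((1054/9)a+2108/3)
  -3a²+7a+150 = (-(27/1054)a+225/1054)((1054/9)a+2108/3) + (0)
Last nonzero remainder: (1054/9)a+2108/3. Dividing through by 1054/9 gives the monic gcd a+6.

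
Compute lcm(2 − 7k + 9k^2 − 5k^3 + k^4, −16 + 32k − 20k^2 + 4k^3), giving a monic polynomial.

−4 + 16k − 25k^2 + 19k^3 − 7k^4 + k^5

Apply the Euclidean algorithm:
  k^4 − 5k^3 + 9k^2 − 7k + 2 = ((1/4)k)(4k^3 − 20k^2 + 32k − 16) + (k^2 − 3k + 2)
  4k^3 − 20k^2 + 32k − 16 = (4k − 8)(k^2 − 3k + 2) + (0)
The last nonzero remainder k^2 − 3k + 2 is already monic.
Then lcm(f, g) = f·g / gcd(f, g); expanding and making the result monic gives the answer.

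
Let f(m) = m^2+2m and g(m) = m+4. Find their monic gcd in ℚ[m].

Euclidean algorithm in ℚ[m]:
  m^2+2m = (m-2)(m+4) + (8)
  m+4 = ((1/8)m+1/2)(8) + (0)
The last nonzero remainder is the constant 8, so the polynomials are coprime and gcd = 1.

1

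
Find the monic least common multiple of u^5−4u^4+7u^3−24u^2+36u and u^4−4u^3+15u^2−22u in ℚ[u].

Apply the Euclidean algorithm:
  u^5−4u^4+7u^3−24u^2+36u = (u)(u^4−4u^3+15u^2−22u) + (−8u^3−2u^2+36u)
  u^4−4u^3+15u^2−22u = (−(1/8)u+17/32)(−8u^3−2u^2+36u) + ((329/16)u^2−(329/8)u)
  −8u^3−2u^2+36u = (−(128/329)u−288/329)((329/16)u^2−(329/8)u) + (0)
Last nonzero remainder: (329/16)u^2−(329/8)u. Dividing through by 329/16 gives the monic gcd u^2−2u.
Then lcm(f, g) = f·g / gcd(f, g); expanding and making the result monic gives the answer.

u^7−6u^6+26u^5−82u^4+161u^3−336u^2+396u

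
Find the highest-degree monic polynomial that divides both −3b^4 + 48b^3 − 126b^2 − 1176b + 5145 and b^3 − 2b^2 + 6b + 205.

b + 5

Repeated division with remainder:
  −3b^4 + 48b^3 − 126b^2 − 1176b + 5145 = (−3b + 42)(b^3 − 2b^2 + 6b + 205) + (−24b^2 − 813b − 3465)
  b^3 − 2b^2 + 6b + 205 = (−(1/24)b + 287/192)(−24b^2 − 813b − 3465) + ((68921/64)b + 344605/64)
  −24b^2 − 813b − 3465 = (−(1536/68921)b − 44352/68921)((68921/64)b + 344605/64) + (0)
Last nonzero remainder: (68921/64)b + 344605/64. Dividing through by 68921/64 gives the monic gcd b + 5.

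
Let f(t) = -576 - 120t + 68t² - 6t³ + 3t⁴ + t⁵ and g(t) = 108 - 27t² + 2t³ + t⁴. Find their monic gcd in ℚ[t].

-36 - 12t + 5t² + t³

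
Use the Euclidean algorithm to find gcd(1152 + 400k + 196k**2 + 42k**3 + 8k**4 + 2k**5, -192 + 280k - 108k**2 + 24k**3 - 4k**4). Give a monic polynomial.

Euclidean algorithm in ℚ[k]:
  2k**5 + 8k**4 + 42k**3 + 196k**2 + 400k + 1152 = (-(1/2)k - 5)(-4k**4 + 24k**3 - 108k**2 + 280k - 192) + (108k**3 - 204k**2 + 1704k + 192)
  -4k**4 + 24k**3 - 108k**2 + 280k - 192 = (-(1/27)k + 37/243)(108k**3 - 204k**2 + 1704k + 192) + (-(1120/81)k**2 + (2240/81)k - 17920/81)
  108k**3 - 204k**2 + 1704k + 192 = (-(2187/280)k - 243/280)(-(1120/81)k**2 + (2240/81)k - 17920/81) + (0)
Last nonzero remainder: -(1120/81)k**2 + (2240/81)k - 17920/81. Dividing through by -1120/81 gives the monic gcd k**2 - 2k + 16.

16 - 2k + k**2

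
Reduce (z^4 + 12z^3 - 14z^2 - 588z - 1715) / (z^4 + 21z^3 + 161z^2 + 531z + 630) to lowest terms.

By polynomial division,
  z^4 + 12z^3 - 14z^2 - 588z - 1715 = (z^4 + 21z^3 + 161z^2 + 531z + 630) + (-9z^3 - 175z^2 - 1119z - 2345)
  z^4 + 21z^3 + 161z^2 + 531z + 630 = (-(1/9)z - 14/81)(-9z^3 - 175z^2 - 1119z - 2345) + ((520/81)z^2 + (2080/27)z + 18200/81)
  -9z^3 - 175z^2 - 1119z - 2345 = (-(729/520)z - 5427/520)((520/81)z^2 + (2080/27)z + 18200/81) + (0)
Last nonzero remainder: (520/81)z^2 + (2080/27)z + 18200/81. Dividing through by 520/81 gives the monic gcd z^2 + 12z + 35.
Cancel z^2 + 12z + 35 from numerator and denominator to get the reduced form.

(z^2 - 49)/(z^2 + 9z + 18)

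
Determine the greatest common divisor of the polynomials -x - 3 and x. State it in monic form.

1

Euclidean algorithm in ℚ[x]:
  -x - 3 = (-1)(x) + (-3)
  x = (-(1/3)x)(-3) + (0)
The last nonzero remainder is the constant -3, so the polynomials are coprime and gcd = 1.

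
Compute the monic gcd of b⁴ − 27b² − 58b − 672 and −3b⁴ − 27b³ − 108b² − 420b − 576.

Apply the Euclidean algorithm:
  b⁴ − 27b² − 58b − 672 = (−1/3)(−3b⁴ − 27b³ − 108b² − 420b − 576) + (−9b³ − 63b² − 198b − 864)
  −3b⁴ − 27b³ − 108b² − 420b − 576 = ((1/3)b + 2/3)(−9b³ − 63b² − 198b − 864) + (0)
Last nonzero remainder: −9b³ − 63b² − 198b − 864. Dividing through by −9 gives the monic gcd b³ + 7b² + 22b + 96.

b³ + 7b² + 22b + 96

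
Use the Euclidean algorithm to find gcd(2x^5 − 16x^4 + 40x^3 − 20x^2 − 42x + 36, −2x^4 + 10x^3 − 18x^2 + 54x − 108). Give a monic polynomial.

x^2 − 6x + 9

Euclidean algorithm in ℚ[x]:
  2x^5 − 16x^4 + 40x^3 − 20x^2 − 42x + 36 = (−x + 3)(−2x^4 + 10x^3 − 18x^2 + 54x − 108) + (−8x^3 + 88x^2 − 312x + 360)
  −2x^4 + 10x^3 − 18x^2 + 54x − 108 = ((1/4)x + 3/2)(−8x^3 + 88x^2 − 312x + 360) + (−72x^2 + 432x − 648)
  −8x^3 + 88x^2 − 312x + 360 = ((1/9)x − 5/9)(−72x^2 + 432x − 648) + (0)
Last nonzero remainder: −72x^2 + 432x − 648. Dividing through by −72 gives the monic gcd x^2 − 6x + 9.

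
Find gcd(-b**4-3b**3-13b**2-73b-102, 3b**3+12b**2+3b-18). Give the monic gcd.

b**2+5b+6

By polynomial division,
  -b**4-3b**3-13b**2-73b-102 = (-(1/3)b+1/3)(3b**3+12b**2+3b-18) + (-16b**2-80b-96)
  3b**3+12b**2+3b-18 = (-(3/16)b+3/16)(-16b**2-80b-96) + (0)
Last nonzero remainder: -16b**2-80b-96. Dividing through by -16 gives the monic gcd b**2+5b+6.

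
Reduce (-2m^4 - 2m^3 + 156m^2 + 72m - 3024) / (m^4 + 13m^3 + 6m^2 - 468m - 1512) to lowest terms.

(-2m + 12)/(m + 6)

Repeated division with remainder:
  -2m^4 - 2m^3 + 156m^2 + 72m - 3024 = (-2)(m^4 + 13m^3 + 6m^2 - 468m - 1512) + (24m^3 + 168m^2 - 864m - 6048)
  m^4 + 13m^3 + 6m^2 - 468m - 1512 = ((1/24)m + 1/4)(24m^3 + 168m^2 - 864m - 6048) + (0)
Last nonzero remainder: 24m^3 + 168m^2 - 864m - 6048. Dividing through by 24 gives the monic gcd m^3 + 7m^2 - 36m - 252.
Cancel m^3 + 7m^2 - 36m - 252 from numerator and denominator to get the reduced form.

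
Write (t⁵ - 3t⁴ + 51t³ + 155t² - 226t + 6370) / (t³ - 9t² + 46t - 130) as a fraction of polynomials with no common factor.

Euclidean algorithm in ℚ[t]:
  t⁵ - 3t⁴ + 51t³ + 155t² - 226t + 6370 = (t² + 6t + 59)(t³ - 9t² + 46t - 130) + (540t² - 2160t + 14040)
  t³ - 9t² + 46t - 130 = ((1/540)t - 1/108)(540t² - 2160t + 14040) + (0)
Last nonzero remainder: 540t² - 2160t + 14040. Dividing through by 540 gives the monic gcd t² - 4t + 26.
Cancel t² - 4t + 26 from numerator and denominator to get the reduced form.

(t³ + t² + 29t + 245)/(t - 5)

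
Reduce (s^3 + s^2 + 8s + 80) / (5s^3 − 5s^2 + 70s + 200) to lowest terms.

Apply the Euclidean algorithm:
  s^3 + s^2 + 8s + 80 = (1/5)(5s^3 − 5s^2 + 70s + 200) + (2s^2 − 6s + 40)
  5s^3 − 5s^2 + 70s + 200 = ((5/2)s + 5)(2s^2 − 6s + 40) + (0)
Last nonzero remainder: 2s^2 − 6s + 40. Dividing through by 2 gives the monic gcd s^2 − 3s + 20.
Cancel s^2 − 3s + 20 from numerator and denominator to get the reduced form.

(s + 4)/(5s + 10)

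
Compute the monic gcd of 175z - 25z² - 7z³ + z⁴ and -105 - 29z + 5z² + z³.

Euclidean algorithm in ℚ[z]:
  z⁴ - 7z³ - 25z² + 175z = (z - 12)(z³ + 5z² - 29z - 105) + (64z² - 68z - 1260)
  z³ + 5z² - 29z - 105 = ((1/64)z + 97/1024)(64z² - 68z - 1260) + (-(735/256)z + 3675/256)
  64z² - 68z - 1260 = (-(16384/735)z - 3072/35)(-(735/256)z + 3675/256) + (0)
Last nonzero remainder: -(735/256)z + 3675/256. Dividing through by -735/256 gives the monic gcd z - 5.

-5 + z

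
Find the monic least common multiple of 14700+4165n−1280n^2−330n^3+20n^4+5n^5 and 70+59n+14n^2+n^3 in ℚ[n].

5880+4606n+321n^2−388n^3−58n^4+6n^5+n^6

Repeated division with remainder:
  5n^5+20n^4−330n^3−1280n^2+4165n+14700 = (5n^2−50n+75)(n^3+14n^2+59n+70) + (270n^2+3240n+9450)
  n^3+14n^2+59n+70 = ((1/270)n+1/135)(270n^2+3240n+9450) + (0)
Last nonzero remainder: 270n^2+3240n+9450. Dividing through by 270 gives the monic gcd n^2+12n+35.
Then lcm(f, g) = f·g / gcd(f, g); expanding and making the result monic gives the answer.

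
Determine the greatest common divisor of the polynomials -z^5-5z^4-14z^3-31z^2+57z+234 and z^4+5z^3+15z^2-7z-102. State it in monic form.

Repeated division with remainder:
  -z^5-5z^4-14z^3-31z^2+57z+234 = (-z)(z^4+5z^3+15z^2-7z-102) + (z^3-38z^2-45z+234)
  z^4+5z^3+15z^2-7z-102 = (z+43)(z^3-38z^2-45z+234) + (1694z^2+1694z-10164)
  z^3-38z^2-45z+234 = ((1/1694)z-39/1694)(1694z^2+1694z-10164) + (0)
Last nonzero remainder: 1694z^2+1694z-10164. Dividing through by 1694 gives the monic gcd z^2+z-6.

z^2+z-6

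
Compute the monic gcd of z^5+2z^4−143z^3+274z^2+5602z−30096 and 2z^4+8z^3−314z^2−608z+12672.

By polynomial division,
  z^5+2z^4−143z^3+274z^2+5602z−30096 = ((1/2)z−1)(2z^4+8z^3−314z^2−608z+12672) + (22z^3+264z^2−1342z−17424)
  2z^4+8z^3−314z^2−608z+12672 = ((1/11)z−8/11)(22z^3+264z^2−1342z−17424) + (0)
Last nonzero remainder: 22z^3+264z^2−1342z−17424. Dividing through by 22 gives the monic gcd z^3+12z^2−61z−792.

z^3+12z^2−61z−792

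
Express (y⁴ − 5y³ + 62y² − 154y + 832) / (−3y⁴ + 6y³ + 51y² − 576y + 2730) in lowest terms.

(−y² + y − 32)/(3y² + 6y − 105)

Repeated division with remainder:
  y⁴ − 5y³ + 62y² − 154y + 832 = (−1/3)(−3y⁴ + 6y³ + 51y² − 576y + 2730) + (−3y³ + 79y² − 346y + 1742)
  −3y⁴ + 6y³ + 51y² − 576y + 2730 = (y + 73/3)(−3y³ + 79y² − 346y + 1742) + (−(4576/3)y² + (18304/3)y − 118976/3)
  −3y³ + 79y² − 346y + 1742 = ((9/4576)y − 201/4576)(−(4576/3)y² + (18304/3)y − 118976/3) + (0)
Last nonzero remainder: −(4576/3)y² + (18304/3)y − 118976/3. Dividing through by −4576/3 gives the monic gcd y² − 4y + 26.
Cancel y² − 4y + 26 from numerator and denominator to get the reduced form.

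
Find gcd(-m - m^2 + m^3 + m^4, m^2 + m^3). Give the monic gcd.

Apply the Euclidean algorithm:
  m^4 + m^3 - m^2 - m = (m)(m^3 + m^2) + (-m^2 - m)
  m^3 + m^2 = (-m)(-m^2 - m) + (0)
Last nonzero remainder: -m^2 - m. Dividing through by -1 gives the monic gcd m^2 + m.

m + m^2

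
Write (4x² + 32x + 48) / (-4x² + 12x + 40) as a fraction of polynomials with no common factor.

(-x - 6)/(x - 5)

Repeated division with remainder:
  4x² + 32x + 48 = (-1)(-4x² + 12x + 40) + (44x + 88)
  -4x² + 12x + 40 = (-(1/11)x + 5/11)(44x + 88) + (0)
Last nonzero remainder: 44x + 88. Dividing through by 44 gives the monic gcd x + 2.
Cancel x + 2 from numerator and denominator to get the reduced form.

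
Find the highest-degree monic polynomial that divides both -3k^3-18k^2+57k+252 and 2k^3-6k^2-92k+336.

Repeated division with remainder:
  -3k^3-18k^2+57k+252 = (-3/2)(2k^3-6k^2-92k+336) + (-27k^2-81k+756)
  2k^3-6k^2-92k+336 = (-(2/27)k+4/9)(-27k^2-81k+756) + (0)
Last nonzero remainder: -27k^2-81k+756. Dividing through by -27 gives the monic gcd k^2+3k-28.

k^2+3k-28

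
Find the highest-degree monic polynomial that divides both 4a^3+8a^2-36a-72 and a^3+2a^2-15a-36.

By polynomial division,
  4a^3+8a^2-36a-72 = (4)(a^3+2a^2-15a-36) + (24a+72)
  a^3+2a^2-15a-36 = ((1/24)a^2-(1/24)a-1/2)(24a+72) + (0)
Last nonzero remainder: 24a+72. Dividing through by 24 gives the monic gcd a+3.

a+3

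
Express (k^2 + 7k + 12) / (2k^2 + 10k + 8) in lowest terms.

(k + 3)/(2k + 2)

By polynomial division,
  k^2 + 7k + 12 = (1/2)(2k^2 + 10k + 8) + (2k + 8)
  2k^2 + 10k + 8 = (k + 1)(2k + 8) + (0)
Last nonzero remainder: 2k + 8. Dividing through by 2 gives the monic gcd k + 4.
Cancel k + 4 from numerator and denominator to get the reduced form.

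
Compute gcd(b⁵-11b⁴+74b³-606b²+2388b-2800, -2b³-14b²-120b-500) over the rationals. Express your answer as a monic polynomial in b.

b²+2b+50

Apply the Euclidean algorithm:
  b⁵-11b⁴+74b³-606b²+2388b-2800 = (-(1/2)b²+9b-70)(-2b³-14b²-120b-500) + (-756b²-1512b-37800)
  -2b³-14b²-120b-500 = ((1/378)b+5/378)(-756b²-1512b-37800) + (0)
Last nonzero remainder: -756b²-1512b-37800. Dividing through by -756 gives the monic gcd b²+2b+50.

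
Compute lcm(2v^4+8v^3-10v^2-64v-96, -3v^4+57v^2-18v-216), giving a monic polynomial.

v^6+3v^5-15v^4-51v^3+14v^2+240v+288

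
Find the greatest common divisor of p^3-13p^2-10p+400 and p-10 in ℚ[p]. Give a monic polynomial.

p-10

By polynomial division,
  p^3-13p^2-10p+400 = (p^2-3p-40)(p-10) + (0)
The last nonzero remainder p-10 is already monic.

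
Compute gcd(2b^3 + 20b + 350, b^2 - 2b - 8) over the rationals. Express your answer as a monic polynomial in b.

1

By polynomial division,
  2b^3 + 20b + 350 = (2b + 4)(b^2 - 2b - 8) + (44b + 382)
  b^2 - 2b - 8 = ((1/44)b - 235/968)(44b + 382) + (41013/484)
  44b + 382 = ((21296/41013)b + 184888/41013)(41013/484) + (0)
The last nonzero remainder is the constant 41013/484, so the polynomials are coprime and gcd = 1.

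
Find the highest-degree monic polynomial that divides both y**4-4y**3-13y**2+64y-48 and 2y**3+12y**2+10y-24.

Repeated division with remainder:
  y**4-4y**3-13y**2+64y-48 = ((1/2)y-5)(2y**3+12y**2+10y-24) + (42y**2+126y-168)
  2y**3+12y**2+10y-24 = ((1/21)y+1/7)(42y**2+126y-168) + (0)
Last nonzero remainder: 42y**2+126y-168. Dividing through by 42 gives the monic gcd y**2+3y-4.

y**2+3y-4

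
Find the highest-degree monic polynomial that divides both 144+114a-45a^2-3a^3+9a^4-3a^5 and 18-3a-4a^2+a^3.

Euclidean algorithm in ℚ[a]:
  -3a^5+9a^4-3a^3-45a^2+114a+144 = (-3a^2-3a-24)(a^3-4a^2-3a+18) + (-96a^2+96a+576)
  a^3-4a^2-3a+18 = (-(1/96)a+1/32)(-96a^2+96a+576) + (0)
Last nonzero remainder: -96a^2+96a+576. Dividing through by -96 gives the monic gcd a^2-a-6.

-6-a+a^2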